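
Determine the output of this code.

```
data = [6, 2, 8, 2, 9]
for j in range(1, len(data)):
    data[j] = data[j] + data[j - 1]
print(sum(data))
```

75

j=1: data[1] = 2+6 = 8 → [6, 8, 8, 2, 9]
j=2: data[2] = 8+8 = 16 → [6, 8, 16, 2, 9]
j=3: data[3] = 2+16 = 18 → [6, 8, 16, 18, 9]
j=4: data[4] = 9+18 = 27 → [6, 8, 16, 18, 27]
sum = 75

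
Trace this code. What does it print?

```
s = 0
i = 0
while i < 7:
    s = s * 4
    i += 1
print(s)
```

i=0: s = 0*4 = 0
i=1: s = 0*4 = 0
i=2: s = 0*4 = 0
i=3: s = 0*4 = 0
i=4: s = 0*4 = 0
i=5: s = 0*4 = 0
i=6: s = 0*4 = 0

0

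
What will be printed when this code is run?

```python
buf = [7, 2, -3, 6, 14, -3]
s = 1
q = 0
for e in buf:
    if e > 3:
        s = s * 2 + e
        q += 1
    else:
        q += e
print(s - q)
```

e=7: >3, s = 1*2+7 = 9; q=1
e=2: not >3; q=3
e=-3: not >3; q=0
e=6: >3, s = 9*2+6 = 24; q=1
e=14: >3, s = 24*2+14 = 62; q=2
e=-3: not >3; q=-1
s-q = 62-(-1) = 63

63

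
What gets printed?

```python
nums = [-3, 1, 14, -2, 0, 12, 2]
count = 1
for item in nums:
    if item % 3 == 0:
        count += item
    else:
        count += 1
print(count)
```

item=-3: %3==0, count = 1+(-3) = -2
item=1: not %3==0, count = (-2)+1 = -1
item=14: not %3==0, count = (-1)+1 = 0
item=-2: not %3==0, count = 0+1 = 1
item=0: %3==0, count = 1+0 = 1
item=12: %3==0, count = 1+12 = 13
item=2: not %3==0, count = 13+1 = 14

14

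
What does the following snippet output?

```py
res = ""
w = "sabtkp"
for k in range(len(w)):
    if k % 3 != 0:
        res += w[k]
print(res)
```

abkp

k=0: skip
k=1: add 'a' → 'a'
k=2: add 'b' → 'ab'
k=3: skip
k=4: add 'k' → 'abk'
k=5: add 'p' → 'abkp'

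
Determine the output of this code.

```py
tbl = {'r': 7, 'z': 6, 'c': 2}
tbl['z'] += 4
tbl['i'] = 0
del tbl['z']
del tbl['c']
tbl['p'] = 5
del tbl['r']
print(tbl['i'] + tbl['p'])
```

tbl['z'] = 6+4 = 10 → {'r': 7, 'z': 10, 'c': 2}
tbl['i'] = 0 → {'r': 7, 'z': 10, 'c': 2, 'i': 0}
del 'z' → {'r': 7, 'c': 2, 'i': 0}
del 'c' → {'r': 7, 'i': 0}
tbl['p'] = 5 → {'r': 7, 'i': 0, 'p': 5}
del 'r' → {'i': 0, 'p': 5}
tbl['i']+tbl['p'] = 0+5 = 5

5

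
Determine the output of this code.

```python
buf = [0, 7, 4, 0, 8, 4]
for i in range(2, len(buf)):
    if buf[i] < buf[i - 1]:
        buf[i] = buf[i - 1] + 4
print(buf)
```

i=2: 4<7, buf[2] = 7+4 = 11 → [0, 7, 11, 0, 8, 4]
i=3: 0<11, buf[3] = 11+4 = 15 → [0, 7, 11, 15, 8, 4]
i=4: 8<15, buf[4] = 15+4 = 19 → [0, 7, 11, 15, 19, 4]
i=5: 4<19, buf[5] = 19+4 = 23 → [0, 7, 11, 15, 19, 23]

[0, 7, 11, 15, 19, 23]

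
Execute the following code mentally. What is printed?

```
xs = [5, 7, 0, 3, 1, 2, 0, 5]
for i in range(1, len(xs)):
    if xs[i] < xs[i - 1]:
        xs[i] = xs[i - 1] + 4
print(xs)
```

i=1: 7>=5, unchanged → [5, 7, 0, 3, 1, 2, 0, 5]
i=2: 0<7, xs[2] = 7+4 = 11 → [5, 7, 11, 3, 1, 2, 0, 5]
i=3: 3<11, xs[3] = 11+4 = 15 → [5, 7, 11, 15, 1, 2, 0, 5]
i=4: 1<15, xs[4] = 15+4 = 19 → [5, 7, 11, 15, 19, 2, 0, 5]
i=5: 2<19, xs[5] = 19+4 = 23 → [5, 7, 11, 15, 19, 23, 0, 5]
i=6: 0<23, xs[6] = 23+4 = 27 → [5, 7, 11, 15, 19, 23, 27, 5]
i=7: 5<27, xs[7] = 27+4 = 31 → [5, 7, 11, 15, 19, 23, 27, 31]

[5, 7, 11, 15, 19, 23, 27, 31]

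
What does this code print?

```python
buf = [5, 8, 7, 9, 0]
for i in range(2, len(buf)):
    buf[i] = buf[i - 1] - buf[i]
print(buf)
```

i=2: buf[2] = 8-7 = 1 → [5, 8, 1, 9, 0]
i=3: buf[3] = 1-9 = -8 → [5, 8, 1, -8, 0]
i=4: buf[4] = (-8)-0 = -8 → [5, 8, 1, -8, -8]

[5, 8, 1, -8, -8]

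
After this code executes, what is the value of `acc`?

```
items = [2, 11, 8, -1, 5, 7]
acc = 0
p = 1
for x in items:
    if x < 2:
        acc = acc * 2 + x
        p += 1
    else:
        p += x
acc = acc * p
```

x=2: not <2; p=3
x=11: not <2; p=14
x=8: not <2; p=22
x=-1: <2, acc = 0*2+(-1) = -1; p=23
x=5: not <2; p=28
x=7: not <2; p=35
acc*p = (-1)*35 = -35

-35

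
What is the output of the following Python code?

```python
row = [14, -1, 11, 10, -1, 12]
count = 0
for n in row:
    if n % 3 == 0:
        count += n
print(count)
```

12

n=14: not %3==0
n=-1: not %3==0
n=11: not %3==0
n=10: not %3==0
n=-1: not %3==0
n=12: %3==0, count = 0+12 = 12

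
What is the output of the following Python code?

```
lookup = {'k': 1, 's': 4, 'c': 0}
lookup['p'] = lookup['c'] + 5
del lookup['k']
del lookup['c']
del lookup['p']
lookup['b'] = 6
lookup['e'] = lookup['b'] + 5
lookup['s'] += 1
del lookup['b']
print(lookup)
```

lookup['p'] = lookup['c']+5 = 5 → {'k': 1, 's': 4, 'c': 0, 'p': 5}
del 'k' → {'s': 4, 'c': 0, 'p': 5}
del 'c' → {'s': 4, 'p': 5}
del 'p' → {'s': 4}
lookup['b'] = 6 → {'s': 4, 'b': 6}
lookup['e'] = lookup['b']+5 = 11 → {'s': 4, 'b': 6, 'e': 11}
lookup['s'] = 4+1 = 5 → {'s': 5, 'b': 6, 'e': 11}
del 'b' → {'s': 5, 'e': 11}

{'s': 5, 'e': 11}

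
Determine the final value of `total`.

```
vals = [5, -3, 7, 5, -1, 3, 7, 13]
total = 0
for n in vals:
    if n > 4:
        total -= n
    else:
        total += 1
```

-34

n=5: >4, total = 0-5 = -5
n=-3: not >4, total = (-5)+1 = -4
n=7: >4, total = (-4)-7 = -11
n=5: >4, total = (-11)-5 = -16
n=-1: not >4, total = (-16)+1 = -15
n=3: not >4, total = (-15)+1 = -14
n=7: >4, total = (-14)-7 = -21
n=13: >4, total = (-21)-13 = -34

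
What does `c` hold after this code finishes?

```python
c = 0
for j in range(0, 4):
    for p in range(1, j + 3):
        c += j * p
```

71

j=0,p=1: c = 0+0 = 0
j=0,p=2: c = 0+0 = 0
j=1,p=1: c = 0+1 = 1
j=1,p=2: c = 1+2 = 3
j=1,p=3: c = 3+3 = 6
j=2,p=1: c = 6+2 = 8
j=2,p=2: c = 8+4 = 12
j=2,p=3: c = 12+6 = 18
j=2,p=4: c = 18+8 = 26
j=3,p=1: c = 26+3 = 29
j=3,p=2: c = 29+6 = 35
j=3,p=3: c = 35+9 = 44
j=3,p=4: c = 44+12 = 56
j=3,p=5: c = 56+15 = 71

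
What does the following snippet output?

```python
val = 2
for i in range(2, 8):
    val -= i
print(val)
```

-25

i=2: val = 2-2 = 0
i=3: val = 0-3 = -3
i=4: val = (-3)-4 = -7
i=5: val = (-7)-5 = -12
i=6: val = (-12)-6 = -18
i=7: val = (-18)-7 = -25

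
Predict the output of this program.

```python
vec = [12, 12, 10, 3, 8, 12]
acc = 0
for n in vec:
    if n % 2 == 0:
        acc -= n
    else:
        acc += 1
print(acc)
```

-53

n=12: even, acc = 0-12 = -12
n=12: even, acc = (-12)-12 = -24
n=10: even, acc = (-24)-10 = -34
n=3: not even, acc = (-34)+1 = -33
n=8: even, acc = (-33)-8 = -41
n=12: even, acc = (-41)-12 = -53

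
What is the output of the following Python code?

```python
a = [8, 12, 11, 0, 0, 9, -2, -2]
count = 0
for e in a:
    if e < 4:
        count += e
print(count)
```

e=8: not <4
e=12: not <4
e=11: not <4
e=0: <4, count = 0+0 = 0
e=0: <4, count = 0+0 = 0
e=9: not <4
e=-2: <4, count = 0+(-2) = -2
e=-2: <4, count = (-2)+(-2) = -4

-4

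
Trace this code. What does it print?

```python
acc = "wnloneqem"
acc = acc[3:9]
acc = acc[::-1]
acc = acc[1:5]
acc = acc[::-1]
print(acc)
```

slice [3:9] → 'oneqem'
reverse → 'meqeno'
slice [1:5] → 'eqen'
reverse → 'neqe'

neqe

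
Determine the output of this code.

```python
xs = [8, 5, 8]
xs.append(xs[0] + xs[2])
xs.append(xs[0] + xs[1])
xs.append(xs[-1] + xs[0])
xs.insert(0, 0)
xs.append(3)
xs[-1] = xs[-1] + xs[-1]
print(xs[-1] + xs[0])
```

append xs[0]+xs[2] = 8+8 = 16 → [8, 5, 8, 16]
append xs[0]+xs[1] = 8+5 = 13 → [8, 5, 8, 16, 13]
append xs[-1]+xs[0] = 13+8 = 21 → [8, 5, 8, 16, 13, 21]
insert 0 at 0 → [0, 8, 5, 8, 16, 13, 21]
append 3 → [0, 8, 5, 8, 16, 13, 21, 3]
xs[-1] = xs[-1]+xs[-1] = 3+3 = 6 → [0, 8, 5, 8, 16, 13, 21, 6]
xs[-1]+xs[0] = 6+0 = 6

6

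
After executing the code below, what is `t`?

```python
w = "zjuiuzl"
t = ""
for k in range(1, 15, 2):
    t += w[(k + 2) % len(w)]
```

'izzuulj'

k=1: add w[3]='i' → 'i'
k=3: add w[5]='z' → 'iz'
k=5: add w[0]='z' → 'izz'
k=7: add w[2]='u' → 'izzu'
k=9: add w[4]='u' → 'izzuu'
k=11: add w[6]='l' → 'izzuul'
k=13: add w[1]='j' → 'izzuulj'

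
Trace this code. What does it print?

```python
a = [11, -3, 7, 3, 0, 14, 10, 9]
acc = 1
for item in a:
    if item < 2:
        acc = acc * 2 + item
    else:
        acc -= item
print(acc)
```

item=11: not <2, acc = 1-11 = -10
item=-3: <2, acc = (-10)*2+(-3) = -23
item=7: not <2, acc = (-23)-7 = -30
item=3: not <2, acc = (-30)-3 = -33
item=0: <2, acc = (-33)*2+0 = -66
item=14: not <2, acc = (-66)-14 = -80
item=10: not <2, acc = (-80)-10 = -90
item=9: not <2, acc = (-90)-9 = -99

-99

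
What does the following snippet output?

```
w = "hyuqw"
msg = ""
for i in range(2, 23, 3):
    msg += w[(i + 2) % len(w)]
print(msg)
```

i=2: add w[4]='w' → 'w'
i=5: add w[2]='u' → 'wu'
i=8: add w[0]='h' → 'wuh'
i=11: add w[3]='q' → 'wuhq'
i=14: add w[1]='y' → 'wuhqy'
i=17: add w[4]='w' → 'wuhqyw'
i=20: add w[2]='u' → 'wuhqywu'

wuhqywu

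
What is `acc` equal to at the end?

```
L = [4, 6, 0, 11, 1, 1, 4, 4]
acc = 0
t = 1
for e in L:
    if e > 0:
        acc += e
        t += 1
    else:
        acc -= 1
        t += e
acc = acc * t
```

e=4: >0, acc = 0+4 = 4; t=2
e=6: >0, acc = 4+6 = 10; t=3
e=0: not >0, acc = 10-1 = 9; t=3
e=11: >0, acc = 9+11 = 20; t=4
e=1: >0, acc = 20+1 = 21; t=5
e=1: >0, acc = 21+1 = 22; t=6
e=4: >0, acc = 22+4 = 26; t=7
e=4: >0, acc = 26+4 = 30; t=8
acc*t = 30*8 = 240

240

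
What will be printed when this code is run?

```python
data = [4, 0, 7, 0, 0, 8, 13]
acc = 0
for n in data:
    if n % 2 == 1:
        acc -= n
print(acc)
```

n=4: not odd
n=0: not odd
n=7: odd, acc = 0-7 = -7
n=0: not odd
n=0: not odd
n=8: not odd
n=13: odd, acc = (-7)-13 = -20

-20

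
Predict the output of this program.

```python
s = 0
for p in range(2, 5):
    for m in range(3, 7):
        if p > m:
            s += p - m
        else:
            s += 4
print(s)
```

p=2,m=3: not 2>3, s = 0+4 = 4
p=2,m=4: not 2>4, s = 4+4 = 8
p=2,m=5: not 2>5, s = 8+4 = 12
p=2,m=6: not 2>6, s = 12+4 = 16
p=3,m=3: not 3>3, s = 16+4 = 20
p=3,m=4: not 3>4, s = 20+4 = 24
p=3,m=5: not 3>5, s = 24+4 = 28
p=3,m=6: not 3>6, s = 28+4 = 32
p=4,m=3: 4>3, s = 32+1 = 33
p=4,m=4: not 4>4, s = 33+4 = 37
p=4,m=5: not 4>5, s = 37+4 = 41
p=4,m=6: not 4>6, s = 41+4 = 45

45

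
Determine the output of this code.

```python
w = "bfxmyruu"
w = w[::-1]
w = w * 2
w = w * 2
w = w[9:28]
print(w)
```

urymxfbuurymxfbuury

reverse → 'uurymxfb'
repeat ×2 → 'uurymxfbuurymxfb'
repeat ×2 → 'uurymxfbuurymxfbuurymxfbuurymxfb'
slice [9:28] → 'urymxfbuurymxfbuury'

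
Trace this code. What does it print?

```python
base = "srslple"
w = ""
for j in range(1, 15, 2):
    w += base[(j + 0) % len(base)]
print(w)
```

rllsspe

j=1: add base[1]='r' → 'r'
j=3: add base[3]='l' → 'rl'
j=5: add base[5]='l' → 'rll'
j=7: add base[0]='s' → 'rlls'
j=9: add base[2]='s' → 'rllss'
j=11: add base[4]='p' → 'rllssp'
j=13: add base[6]='e' → 'rllsspe'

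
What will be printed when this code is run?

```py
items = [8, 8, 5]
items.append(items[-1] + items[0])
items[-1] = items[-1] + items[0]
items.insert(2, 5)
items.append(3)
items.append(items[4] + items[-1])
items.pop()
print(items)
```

append items[-1]+items[0] = 5+8 = 13 → [8, 8, 5, 13]
items[-1] = items[-1]+items[0] = 13+8 = 21 → [8, 8, 5, 21]
insert 5 at 2 → [8, 8, 5, 5, 21]
append 3 → [8, 8, 5, 5, 21, 3]
append items[4]+items[-1] = 21+3 = 24 → [8, 8, 5, 5, 21, 3, 24]
pop() removes 24 → [8, 8, 5, 5, 21, 3]

[8, 8, 5, 5, 21, 3]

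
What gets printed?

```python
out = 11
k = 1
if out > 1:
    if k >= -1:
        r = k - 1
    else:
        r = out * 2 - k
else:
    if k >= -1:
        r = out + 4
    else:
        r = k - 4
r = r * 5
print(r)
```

0

out=11, k=1
out > 1 is True; k >= -1 is True
→ r = k - 1 = 0
r = 0*5 = 0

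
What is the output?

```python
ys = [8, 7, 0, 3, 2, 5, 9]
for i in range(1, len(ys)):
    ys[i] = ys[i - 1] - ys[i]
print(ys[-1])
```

-18

i=1: ys[1] = 8-7 = 1 → [8, 1, 0, 3, 2, 5, 9]
i=2: ys[2] = 1-0 = 1 → [8, 1, 1, 3, 2, 5, 9]
i=3: ys[3] = 1-3 = -2 → [8, 1, 1, -2, 2, 5, 9]
i=4: ys[4] = (-2)-2 = -4 → [8, 1, 1, -2, -4, 5, 9]
i=5: ys[5] = (-4)-5 = -9 → [8, 1, 1, -2, -4, -9, 9]
i=6: ys[6] = (-9)-9 = -18 → [8, 1, 1, -2, -4, -9, -18]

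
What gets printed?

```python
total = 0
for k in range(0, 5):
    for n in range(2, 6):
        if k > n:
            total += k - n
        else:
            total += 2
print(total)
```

k=0,n=2: not 0>2, total = 0+2 = 2
k=0,n=3: not 0>3, total = 2+2 = 4
k=0,n=4: not 0>4, total = 4+2 = 6
k=0,n=5: not 0>5, total = 6+2 = 8
k=1,n=2: not 1>2, total = 8+2 = 10
k=1,n=3: not 1>3, total = 10+2 = 12
k=1,n=4: not 1>4, total = 12+2 = 14
k=1,n=5: not 1>5, total = 14+2 = 16
k=2,n=2: not 2>2, total = 16+2 = 18
k=2,n=3: not 2>3, total = 18+2 = 20
k=2,n=4: not 2>4, total = 20+2 = 22
k=2,n=5: not 2>5, total = 22+2 = 24
k=3,n=2: 3>2, total = 24+1 = 25
k=3,n=3: not 3>3, total = 25+2 = 27
k=3,n=4: not 3>4, total = 27+2 = 29
k=3,n=5: not 3>5, total = 29+2 = 31
k=4,n=2: 4>2, total = 31+2 = 33
k=4,n=3: 4>3, total = 33+1 = 34
k=4,n=4: not 4>4, total = 34+2 = 36
k=4,n=5: not 4>5, total = 36+2 = 38

38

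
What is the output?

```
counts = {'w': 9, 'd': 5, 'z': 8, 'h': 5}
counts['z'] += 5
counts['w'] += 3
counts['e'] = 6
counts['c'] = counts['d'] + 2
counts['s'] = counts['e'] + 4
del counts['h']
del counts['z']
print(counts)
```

{'w': 12, 'd': 5, 'e': 6, 'c': 7, 's': 10}

counts['z'] = 8+5 = 13 → {'w': 9, 'd': 5, 'z': 13, 'h': 5}
counts['w'] = 9+3 = 12 → {'w': 12, 'd': 5, 'z': 13, 'h': 5}
counts['e'] = 6 → {'w': 12, 'd': 5, 'z': 13, 'h': 5, 'e': 6}
counts['c'] = counts['d']+2 = 7 → {'w': 12, 'd': 5, 'z': 13, 'h': 5, 'e': 6, 'c': 7}
counts['s'] = counts['e']+4 = 10 → {'w': 12, 'd': 5, 'z': 13, 'h': 5, 'e': 6, 'c': 7, 's': 10}
del 'h' → {'w': 12, 'd': 5, 'z': 13, 'e': 6, 'c': 7, 's': 10}
del 'z' → {'w': 12, 'd': 5, 'e': 6, 'c': 7, 's': 10}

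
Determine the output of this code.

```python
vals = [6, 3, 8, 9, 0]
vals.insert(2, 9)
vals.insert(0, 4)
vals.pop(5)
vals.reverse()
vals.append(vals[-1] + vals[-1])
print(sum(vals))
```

insert 9 at 2 → [6, 3, 9, 8, 9, 0]
insert 4 at 0 → [4, 6, 3, 9, 8, 9, 0]
pop(5) removes 9 → [4, 6, 3, 9, 8, 0]
reverse → [0, 8, 9, 3, 6, 4]
append vals[-1]+vals[-1] = 4+4 = 8 → [0, 8, 9, 3, 6, 4, 8]
sum = 38

38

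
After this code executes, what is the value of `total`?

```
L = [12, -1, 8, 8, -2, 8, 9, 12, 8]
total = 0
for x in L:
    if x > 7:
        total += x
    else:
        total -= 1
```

63

x=12: >7, total = 0+12 = 12
x=-1: not >7, total = 12-1 = 11
x=8: >7, total = 11+8 = 19
x=8: >7, total = 19+8 = 27
x=-2: not >7, total = 27-1 = 26
x=8: >7, total = 26+8 = 34
x=9: >7, total = 34+9 = 43
x=12: >7, total = 43+12 = 55
x=8: >7, total = 55+8 = 63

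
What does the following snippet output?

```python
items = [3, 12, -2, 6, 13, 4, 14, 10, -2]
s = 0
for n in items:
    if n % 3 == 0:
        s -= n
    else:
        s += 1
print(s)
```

n=3: %3==0, s = 0-3 = -3
n=12: %3==0, s = (-3)-12 = -15
n=-2: not %3==0, s = (-15)+1 = -14
n=6: %3==0, s = (-14)-6 = -20
n=13: not %3==0, s = (-20)+1 = -19
n=4: not %3==0, s = (-19)+1 = -18
n=14: not %3==0, s = (-18)+1 = -17
n=10: not %3==0, s = (-17)+1 = -16
n=-2: not %3==0, s = (-16)+1 = -15

-15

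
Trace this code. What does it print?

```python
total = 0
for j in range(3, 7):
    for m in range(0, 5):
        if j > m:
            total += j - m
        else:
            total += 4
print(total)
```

j=3,m=0: 3>0, total = 0+3 = 3
j=3,m=1: 3>1, total = 3+2 = 5
j=3,m=2: 3>2, total = 5+1 = 6
j=3,m=3: not 3>3, total = 6+4 = 10
j=3,m=4: not 3>4, total = 10+4 = 14
j=4,m=0: 4>0, total = 14+4 = 18
j=4,m=1: 4>1, total = 18+3 = 21
j=4,m=2: 4>2, total = 21+2 = 23
j=4,m=3: 4>3, total = 23+1 = 24
j=4,m=4: not 4>4, total = 24+4 = 28
j=5,m=0: 5>0, total = 28+5 = 33
j=5,m=1: 5>1, total = 33+4 = 37
j=5,m=2: 5>2, total = 37+3 = 40
j=5,m=3: 5>3, total = 40+2 = 42
j=5,m=4: 5>4, total = 42+1 = 43
j=6,m=0: 6>0, total = 43+6 = 49
j=6,m=1: 6>1, total = 49+5 = 54
j=6,m=2: 6>2, total = 54+4 = 58
j=6,m=3: 6>3, total = 58+3 = 61
j=6,m=4: 6>4, total = 61+2 = 63

63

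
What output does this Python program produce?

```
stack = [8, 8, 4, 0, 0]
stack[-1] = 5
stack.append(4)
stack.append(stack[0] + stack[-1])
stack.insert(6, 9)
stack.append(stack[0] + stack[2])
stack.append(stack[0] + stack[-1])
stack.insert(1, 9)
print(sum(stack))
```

stack[-1] = 5 → [8, 8, 4, 0, 5]
append 4 → [8, 8, 4, 0, 5, 4]
append stack[0]+stack[-1] = 8+4 = 12 → [8, 8, 4, 0, 5, 4, 12]
insert 9 at 6 → [8, 8, 4, 0, 5, 4, 9, 12]
append stack[0]+stack[2] = 8+4 = 12 → [8, 8, 4, 0, 5, 4, 9, 12, 12]
append stack[0]+stack[-1] = 8+12 = 20 → [8, 8, 4, 0, 5, 4, 9, 12, 12, 20]
insert 9 at 1 → [8, 9, 8, 4, 0, 5, 4, 9, 12, 12, 20]
sum = 91

91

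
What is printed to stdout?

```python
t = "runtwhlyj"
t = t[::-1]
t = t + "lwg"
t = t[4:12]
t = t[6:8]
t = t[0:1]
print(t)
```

w

reverse → 'jylhwtnur'
+ 'lwg' → 'jylhwtnurlwg'
slice [4:12] → 'wtnurlwg'
slice [6:8] → 'wg'
slice [0:1] → 'w'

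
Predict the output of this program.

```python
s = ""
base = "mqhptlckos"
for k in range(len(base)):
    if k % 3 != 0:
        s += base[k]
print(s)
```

k=0: skip
k=1: add 'q' → 'q'
k=2: add 'h' → 'qh'
k=3: skip
k=4: add 't' → 'qht'
k=5: add 'l' → 'qhtl'
k=6: skip
k=7: add 'k' → 'qhtlk'
k=8: add 'o' → 'qhtlko'
k=9: skip

qhtlko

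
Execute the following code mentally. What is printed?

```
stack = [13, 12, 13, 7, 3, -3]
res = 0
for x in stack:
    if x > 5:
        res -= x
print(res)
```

-45

x=13: >5, res = 0-13 = -13
x=12: >5, res = (-13)-12 = -25
x=13: >5, res = (-25)-13 = -38
x=7: >5, res = (-38)-7 = -45
x=3: not >5
x=-3: not >5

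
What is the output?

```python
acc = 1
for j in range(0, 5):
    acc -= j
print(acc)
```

-9

j=0: acc = 1-0 = 1
j=1: acc = 1-1 = 0
j=2: acc = 0-2 = -2
j=3: acc = (-2)-3 = -5
j=4: acc = (-5)-4 = -9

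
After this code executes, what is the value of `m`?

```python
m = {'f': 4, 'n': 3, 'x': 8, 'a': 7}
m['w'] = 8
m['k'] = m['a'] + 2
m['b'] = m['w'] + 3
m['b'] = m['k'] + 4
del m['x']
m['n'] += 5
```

m['w'] = 8 → {'f': 4, 'n': 3, 'x': 8, 'a': 7, 'w': 8}
m['k'] = m['a']+2 = 9 → {'f': 4, 'n': 3, 'x': 8, 'a': 7, 'w': 8, 'k': 9}
m['b'] = m['w']+3 = 11 → {'f': 4, 'n': 3, 'x': 8, 'a': 7, 'w': 8, 'k': 9, 'b': 11}
m['b'] = m['k']+4 = 13 → {'f': 4, 'n': 3, 'x': 8, 'a': 7, 'w': 8, 'k': 9, 'b': 13}
del 'x' → {'f': 4, 'n': 3, 'a': 7, 'w': 8, 'k': 9, 'b': 13}
m['n'] = 3+5 = 8 → {'f': 4, 'n': 8, 'a': 7, 'w': 8, 'k': 9, 'b': 13}

{'f': 4, 'n': 8, 'a': 7, 'w': 8, 'k': 9, 'b': 13}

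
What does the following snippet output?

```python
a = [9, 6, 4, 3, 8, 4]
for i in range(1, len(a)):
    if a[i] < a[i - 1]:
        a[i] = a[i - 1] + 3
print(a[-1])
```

i=1: 6<9, a[1] = 9+3 = 12 → [9, 12, 4, 3, 8, 4]
i=2: 4<12, a[2] = 12+3 = 15 → [9, 12, 15, 3, 8, 4]
i=3: 3<15, a[3] = 15+3 = 18 → [9, 12, 15, 18, 8, 4]
i=4: 8<18, a[4] = 18+3 = 21 → [9, 12, 15, 18, 21, 4]
i=5: 4<21, a[5] = 21+3 = 24 → [9, 12, 15, 18, 21, 24]

24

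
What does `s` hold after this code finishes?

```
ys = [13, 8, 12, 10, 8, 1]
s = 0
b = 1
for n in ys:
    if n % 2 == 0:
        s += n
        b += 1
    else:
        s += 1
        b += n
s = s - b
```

n=13: not even, s = 0+1 = 1; b=14
n=8: even, s = 1+8 = 9; b=15
n=12: even, s = 9+12 = 21; b=16
n=10: even, s = 21+10 = 31; b=17
n=8: even, s = 31+8 = 39; b=18
n=1: not even, s = 39+1 = 40; b=19
s-b = 40-19 = 21

21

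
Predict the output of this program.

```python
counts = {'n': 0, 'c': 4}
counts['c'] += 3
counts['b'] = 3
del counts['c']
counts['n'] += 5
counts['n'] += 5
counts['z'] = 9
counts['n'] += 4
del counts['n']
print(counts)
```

counts['c'] = 4+3 = 7 → {'n': 0, 'c': 7}
counts['b'] = 3 → {'n': 0, 'c': 7, 'b': 3}
del 'c' → {'n': 0, 'b': 3}
counts['n'] = 0+5 = 5 → {'n': 5, 'b': 3}
counts['n'] = 5+5 = 10 → {'n': 10, 'b': 3}
counts['z'] = 9 → {'n': 10, 'b': 3, 'z': 9}
counts['n'] = 10+4 = 14 → {'n': 14, 'b': 3, 'z': 9}
del 'n' → {'b': 3, 'z': 9}

{'b': 3, 'z': 9}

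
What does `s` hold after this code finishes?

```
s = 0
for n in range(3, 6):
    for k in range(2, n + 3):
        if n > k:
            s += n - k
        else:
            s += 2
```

28

n=3,k=2: 3>2, s = 0+1 = 1
n=3,k=3: not 3>3, s = 1+2 = 3
n=3,k=4: not 3>4, s = 3+2 = 5
n=3,k=5: not 3>5, s = 5+2 = 7
n=4,k=2: 4>2, s = 7+2 = 9
n=4,k=3: 4>3, s = 9+1 = 10
n=4,k=4: not 4>4, s = 10+2 = 12
n=4,k=5: not 4>5, s = 12+2 = 14
n=4,k=6: not 4>6, s = 14+2 = 16
n=5,k=2: 5>2, s = 16+3 = 19
n=5,k=3: 5>3, s = 19+2 = 21
n=5,k=4: 5>4, s = 21+1 = 22
n=5,k=5: not 5>5, s = 22+2 = 24
n=5,k=6: not 5>6, s = 24+2 = 26
n=5,k=7: not 5>7, s = 26+2 = 28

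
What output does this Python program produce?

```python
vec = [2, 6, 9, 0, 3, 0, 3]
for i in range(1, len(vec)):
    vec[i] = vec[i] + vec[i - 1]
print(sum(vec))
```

107

i=1: vec[1] = 6+2 = 8 → [2, 8, 9, 0, 3, 0, 3]
i=2: vec[2] = 9+8 = 17 → [2, 8, 17, 0, 3, 0, 3]
i=3: vec[3] = 0+17 = 17 → [2, 8, 17, 17, 3, 0, 3]
i=4: vec[4] = 3+17 = 20 → [2, 8, 17, 17, 20, 0, 3]
i=5: vec[5] = 0+20 = 20 → [2, 8, 17, 17, 20, 20, 3]
i=6: vec[6] = 3+20 = 23 → [2, 8, 17, 17, 20, 20, 23]
sum = 107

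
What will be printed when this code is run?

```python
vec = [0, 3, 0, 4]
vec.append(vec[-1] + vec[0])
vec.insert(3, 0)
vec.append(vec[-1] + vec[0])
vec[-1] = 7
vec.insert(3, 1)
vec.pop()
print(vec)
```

[0, 3, 0, 1, 0, 4, 4]

append vec[-1]+vec[0] = 4+0 = 4 → [0, 3, 0, 4, 4]
insert 0 at 3 → [0, 3, 0, 0, 4, 4]
append vec[-1]+vec[0] = 4+0 = 4 → [0, 3, 0, 0, 4, 4, 4]
vec[-1] = 7 → [0, 3, 0, 0, 4, 4, 7]
insert 1 at 3 → [0, 3, 0, 1, 0, 4, 4, 7]
pop() removes 7 → [0, 3, 0, 1, 0, 4, 4]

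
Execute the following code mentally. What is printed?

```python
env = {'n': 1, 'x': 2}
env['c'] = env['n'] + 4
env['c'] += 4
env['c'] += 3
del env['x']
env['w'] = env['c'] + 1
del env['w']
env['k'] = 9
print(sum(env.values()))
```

22

env['c'] = env['n']+4 = 5 → {'n': 1, 'x': 2, 'c': 5}
env['c'] = 5+4 = 9 → {'n': 1, 'x': 2, 'c': 9}
env['c'] = 9+3 = 12 → {'n': 1, 'x': 2, 'c': 12}
del 'x' → {'n': 1, 'c': 12}
env['w'] = env['c']+1 = 13 → {'n': 1, 'c': 12, 'w': 13}
del 'w' → {'n': 1, 'c': 12}
env['k'] = 9 → {'n': 1, 'c': 12, 'k': 9}
sum of values = 22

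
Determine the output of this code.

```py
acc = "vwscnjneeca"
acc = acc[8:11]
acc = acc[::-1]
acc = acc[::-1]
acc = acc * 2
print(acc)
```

slice [8:11] → 'eca'
reverse → 'ace'
reverse → 'eca'
repeat ×2 → 'ecaeca'

ecaeca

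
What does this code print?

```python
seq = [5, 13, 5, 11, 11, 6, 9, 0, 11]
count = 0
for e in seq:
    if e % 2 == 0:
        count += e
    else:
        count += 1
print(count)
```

13

e=5: not even, count = 0+1 = 1
e=13: not even, count = 1+1 = 2
e=5: not even, count = 2+1 = 3
e=11: not even, count = 3+1 = 4
e=11: not even, count = 4+1 = 5
e=6: even, count = 5+6 = 11
e=9: not even, count = 11+1 = 12
e=0: even, count = 12+0 = 12
e=11: not even, count = 12+1 = 13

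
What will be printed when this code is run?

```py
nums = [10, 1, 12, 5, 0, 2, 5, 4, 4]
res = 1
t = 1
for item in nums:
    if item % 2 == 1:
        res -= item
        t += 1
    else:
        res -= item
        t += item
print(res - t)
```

item=10: not odd, res = 1-10 = -9; t=11
item=1: odd, res = (-9)-1 = -10; t=12
item=12: not odd, res = (-10)-12 = -22; t=24
item=5: odd, res = (-22)-5 = -27; t=25
item=0: not odd, res = (-27)-0 = -27; t=25
item=2: not odd, res = (-27)-2 = -29; t=27
item=5: odd, res = (-29)-5 = -34; t=28
item=4: not odd, res = (-34)-4 = -38; t=32
item=4: not odd, res = (-38)-4 = -42; t=36
res-t = (-42)-36 = -78

-78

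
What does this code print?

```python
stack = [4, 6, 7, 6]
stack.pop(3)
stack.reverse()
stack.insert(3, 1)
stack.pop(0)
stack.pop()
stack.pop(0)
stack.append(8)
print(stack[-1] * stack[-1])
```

64

pop(3) removes 6 → [4, 6, 7]
reverse → [7, 6, 4]
insert 1 at 3 → [7, 6, 4, 1]
pop(0) removes 7 → [6, 4, 1]
pop() removes 1 → [6, 4]
pop(0) removes 6 → [4]
append 8 → [4, 8]
stack[-1]*stack[-1] = 8*8 = 64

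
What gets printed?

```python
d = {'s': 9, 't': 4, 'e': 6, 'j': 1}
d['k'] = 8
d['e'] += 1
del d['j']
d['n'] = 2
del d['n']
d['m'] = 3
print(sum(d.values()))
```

31

d['k'] = 8 → {'s': 9, 't': 4, 'e': 6, 'j': 1, 'k': 8}
d['e'] = 6+1 = 7 → {'s': 9, 't': 4, 'e': 7, 'j': 1, 'k': 8}
del 'j' → {'s': 9, 't': 4, 'e': 7, 'k': 8}
d['n'] = 2 → {'s': 9, 't': 4, 'e': 7, 'k': 8, 'n': 2}
del 'n' → {'s': 9, 't': 4, 'e': 7, 'k': 8}
d['m'] = 3 → {'s': 9, 't': 4, 'e': 7, 'k': 8, 'm': 3}
sum of values = 31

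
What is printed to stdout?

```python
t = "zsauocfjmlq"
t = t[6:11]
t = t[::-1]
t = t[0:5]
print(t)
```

qlmjf

slice [6:11] → 'fjmlq'
reverse → 'qlmjf'
slice [0:5] → 'qlmjf'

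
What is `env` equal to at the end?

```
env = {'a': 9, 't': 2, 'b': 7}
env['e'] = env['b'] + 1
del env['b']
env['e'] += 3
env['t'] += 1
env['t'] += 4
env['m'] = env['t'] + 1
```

env['e'] = env['b']+1 = 8 → {'a': 9, 't': 2, 'b': 7, 'e': 8}
del 'b' → {'a': 9, 't': 2, 'e': 8}
env['e'] = 8+3 = 11 → {'a': 9, 't': 2, 'e': 11}
env['t'] = 2+1 = 3 → {'a': 9, 't': 3, 'e': 11}
env['t'] = 3+4 = 7 → {'a': 9, 't': 7, 'e': 11}
env['m'] = env['t']+1 = 8 → {'a': 9, 't': 7, 'e': 11, 'm': 8}

{'a': 9, 't': 7, 'e': 11, 'm': 8}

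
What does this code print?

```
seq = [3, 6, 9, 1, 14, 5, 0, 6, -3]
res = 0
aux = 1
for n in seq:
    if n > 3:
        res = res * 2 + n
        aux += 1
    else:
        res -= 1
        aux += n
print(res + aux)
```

n=3: not >3, res = 0-1 = -1; aux=4
n=6: >3, res = (-1)*2+6 = 4; aux=5
n=9: >3, res = 4*2+9 = 17; aux=6
n=1: not >3, res = 17-1 = 16; aux=7
n=14: >3, res = 16*2+14 = 46; aux=8
n=5: >3, res = 46*2+5 = 97; aux=9
n=0: not >3, res = 97-1 = 96; aux=9
n=6: >3, res = 96*2+6 = 198; aux=10
n=-3: not >3, res = 198-1 = 197; aux=7
res+aux = 197+7 = 204

204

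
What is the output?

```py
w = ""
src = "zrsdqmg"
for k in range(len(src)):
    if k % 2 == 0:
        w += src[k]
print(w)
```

zsqg

k=0: add 'z' → 'z'
k=1: skip
k=2: add 's' → 'zs'
k=3: skip
k=4: add 'q' → 'zsq'
k=5: skip
k=6: add 'g' → 'zsqg'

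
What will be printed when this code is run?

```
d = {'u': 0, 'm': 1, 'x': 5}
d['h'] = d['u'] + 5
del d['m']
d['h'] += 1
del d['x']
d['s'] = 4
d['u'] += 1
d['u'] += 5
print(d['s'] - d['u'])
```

-2

d['h'] = d['u']+5 = 5 → {'u': 0, 'm': 1, 'x': 5, 'h': 5}
del 'm' → {'u': 0, 'x': 5, 'h': 5}
d['h'] = 5+1 = 6 → {'u': 0, 'x': 5, 'h': 6}
del 'x' → {'u': 0, 'h': 6}
d['s'] = 4 → {'u': 0, 'h': 6, 's': 4}
d['u'] = 0+1 = 1 → {'u': 1, 'h': 6, 's': 4}
d['u'] = 1+5 = 6 → {'u': 6, 'h': 6, 's': 4}
d['s']-d['u'] = 4-6 = -2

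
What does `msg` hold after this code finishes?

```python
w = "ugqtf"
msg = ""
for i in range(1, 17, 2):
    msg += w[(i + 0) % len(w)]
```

i=1: add w[1]='g' → 'g'
i=3: add w[3]='t' → 'gt'
i=5: add w[0]='u' → 'gtu'
i=7: add w[2]='q' → 'gtuq'
i=9: add w[4]='f' → 'gtuqf'
i=11: add w[1]='g' → 'gtuqfg'
i=13: add w[3]='t' → 'gtuqfgt'
i=15: add w[0]='u' → 'gtuqfgtu'

'gtuqfgtu'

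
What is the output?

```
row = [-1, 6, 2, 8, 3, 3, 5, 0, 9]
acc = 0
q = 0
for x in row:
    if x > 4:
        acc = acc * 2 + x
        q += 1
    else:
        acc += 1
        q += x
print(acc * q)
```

1463

x=-1: not >4, acc = 0+1 = 1; q=-1
x=6: >4, acc = 1*2+6 = 8; q=0
x=2: not >4, acc = 8+1 = 9; q=2
x=8: >4, acc = 9*2+8 = 26; q=3
x=3: not >4, acc = 26+1 = 27; q=6
x=3: not >4, acc = 27+1 = 28; q=9
x=5: >4, acc = 28*2+5 = 61; q=10
x=0: not >4, acc = 61+1 = 62; q=10
x=9: >4, acc = 62*2+9 = 133; q=11
acc*q = 133*11 = 1463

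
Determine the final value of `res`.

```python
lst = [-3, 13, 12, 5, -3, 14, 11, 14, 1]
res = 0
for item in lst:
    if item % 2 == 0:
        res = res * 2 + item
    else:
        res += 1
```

item=-3: not even, res = 0+1 = 1
item=13: not even, res = 1+1 = 2
item=12: even, res = 2*2+12 = 16
item=5: not even, res = 16+1 = 17
item=-3: not even, res = 17+1 = 18
item=14: even, res = 18*2+14 = 50
item=11: not even, res = 50+1 = 51
item=14: even, res = 51*2+14 = 116
item=1: not even, res = 116+1 = 117

117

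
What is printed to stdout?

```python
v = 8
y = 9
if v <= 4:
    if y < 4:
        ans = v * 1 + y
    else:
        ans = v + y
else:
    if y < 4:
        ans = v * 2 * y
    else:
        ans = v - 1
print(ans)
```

7

v=8, y=9
v <= 4 is False; y < 4 is False
→ ans = v - 1 = 7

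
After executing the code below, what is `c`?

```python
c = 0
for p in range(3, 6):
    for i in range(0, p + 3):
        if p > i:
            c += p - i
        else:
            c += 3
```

p=3,i=0: 3>0, c = 0+3 = 3
p=3,i=1: 3>1, c = 3+2 = 5
p=3,i=2: 3>2, c = 5+1 = 6
p=3,i=3: not 3>3, c = 6+3 = 9
p=3,i=4: not 3>4, c = 9+3 = 12
p=3,i=5: not 3>5, c = 12+3 = 15
p=4,i=0: 4>0, c = 15+4 = 19
p=4,i=1: 4>1, c = 19+3 = 22
p=4,i=2: 4>2, c = 22+2 = 24
p=4,i=3: 4>3, c = 24+1 = 25
p=4,i=4: not 4>4, c = 25+3 = 28
p=4,i=5: not 4>5, c = 28+3 = 31
p=4,i=6: not 4>6, c = 31+3 = 34
p=5,i=0: 5>0, c = 34+5 = 39
p=5,i=1: 5>1, c = 39+4 = 43
p=5,i=2: 5>2, c = 43+3 = 46
p=5,i=3: 5>3, c = 46+2 = 48
p=5,i=4: 5>4, c = 48+1 = 49
p=5,i=5: not 5>5, c = 49+3 = 52
p=5,i=6: not 5>6, c = 52+3 = 55
p=5,i=7: not 5>7, c = 55+3 = 58

58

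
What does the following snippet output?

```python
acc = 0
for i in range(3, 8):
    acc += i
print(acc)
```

25

i=3: acc = 0+3 = 3
i=4: acc = 3+4 = 7
i=5: acc = 7+5 = 12
i=6: acc = 12+6 = 18
i=7: acc = 18+7 = 25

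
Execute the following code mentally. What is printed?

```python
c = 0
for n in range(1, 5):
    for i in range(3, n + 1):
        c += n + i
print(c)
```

n=3,i=3: c = 0+6 = 6
n=4,i=3: c = 6+7 = 13
n=4,i=4: c = 13+8 = 21

21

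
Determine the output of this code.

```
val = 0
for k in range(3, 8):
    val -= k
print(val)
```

-25

k=3: val = 0-3 = -3
k=4: val = (-3)-4 = -7
k=5: val = (-7)-5 = -12
k=6: val = (-12)-6 = -18
k=7: val = (-18)-7 = -25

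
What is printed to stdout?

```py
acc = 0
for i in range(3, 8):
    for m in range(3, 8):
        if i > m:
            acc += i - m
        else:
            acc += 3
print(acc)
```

i=3,m=3: not 3>3, acc = 0+3 = 3
i=3,m=4: not 3>4, acc = 3+3 = 6
i=3,m=5: not 3>5, acc = 6+3 = 9
i=3,m=6: not 3>6, acc = 9+3 = 12
i=3,m=7: not 3>7, acc = 12+3 = 15
i=4,m=3: 4>3, acc = 15+1 = 16
i=4,m=4: not 4>4, acc = 16+3 = 19
i=4,m=5: not 4>5, acc = 19+3 = 22
i=4,m=6: not 4>6, acc = 22+3 = 25
i=4,m=7: not 4>7, acc = 25+3 = 28
i=5,m=3: 5>3, acc = 28+2 = 30
i=5,m=4: 5>4, acc = 30+1 = 31
i=5,m=5: not 5>5, acc = 31+3 = 34
i=5,m=6: not 5>6, acc = 34+3 = 37
i=5,m=7: not 5>7, acc = 37+3 = 40
i=6,m=3: 6>3, acc = 40+3 = 43
i=6,m=4: 6>4, acc = 43+2 = 45
i=6,m=5: 6>5, acc = 45+1 = 46
i=6,m=6: not 6>6, acc = 46+3 = 49
i=6,m=7: not 6>7, acc = 49+3 = 52
i=7,m=3: 7>3, acc = 52+4 = 56
i=7,m=4: 7>4, acc = 56+3 = 59
i=7,m=5: 7>5, acc = 59+2 = 61
i=7,m=6: 7>6, acc = 61+1 = 62
i=7,m=7: not 7>7, acc = 62+3 = 65

65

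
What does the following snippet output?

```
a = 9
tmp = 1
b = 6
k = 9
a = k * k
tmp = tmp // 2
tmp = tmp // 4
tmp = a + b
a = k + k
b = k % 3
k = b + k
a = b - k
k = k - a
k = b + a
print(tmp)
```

a = 9*9 = 81
tmp = 1//2 = 0
tmp = 0//4 = 0
tmp = 81+6 = 87
a = 9+9 = 18
b = 9%3 = 0
k = 0+9 = 9
a = 0-9 = -9
k = 9-(-9) = 18
k = 0+(-9) = -9

87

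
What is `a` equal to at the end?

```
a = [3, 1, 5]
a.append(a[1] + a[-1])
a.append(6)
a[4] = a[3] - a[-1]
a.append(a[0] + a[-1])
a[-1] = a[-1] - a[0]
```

[3, 1, 5, 6, 0, 0]

append a[1]+a[-1] = 1+5 = 6 → [3, 1, 5, 6]
append 6 → [3, 1, 5, 6, 6]
a[4] = a[3]-a[-1] = 6-6 = 0 → [3, 1, 5, 6, 0]
append a[0]+a[-1] = 3+0 = 3 → [3, 1, 5, 6, 0, 3]
a[-1] = a[-1]-a[0] = 3-3 = 0 → [3, 1, 5, 6, 0, 0]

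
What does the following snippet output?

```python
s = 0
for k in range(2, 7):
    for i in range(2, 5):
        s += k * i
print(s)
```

k=2,i=2: s = 0+4 = 4
k=2,i=3: s = 4+6 = 10
k=2,i=4: s = 10+8 = 18
k=3,i=2: s = 18+6 = 24
k=3,i=3: s = 24+9 = 33
k=3,i=4: s = 33+12 = 45
k=4,i=2: s = 45+8 = 53
k=4,i=3: s = 53+12 = 65
k=4,i=4: s = 65+16 = 81
k=5,i=2: s = 81+10 = 91
k=5,i=3: s = 91+15 = 106
k=5,i=4: s = 106+20 = 126
k=6,i=2: s = 126+12 = 138
k=6,i=3: s = 138+18 = 156
k=6,i=4: s = 156+24 = 180

180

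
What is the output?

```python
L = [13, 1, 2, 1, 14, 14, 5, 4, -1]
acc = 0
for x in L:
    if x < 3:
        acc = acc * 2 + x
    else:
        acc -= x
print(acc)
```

x=13: not <3, acc = 0-13 = -13
x=1: <3, acc = (-13)*2+1 = -25
x=2: <3, acc = (-25)*2+2 = -48
x=1: <3, acc = (-48)*2+1 = -95
x=14: not <3, acc = (-95)-14 = -109
x=14: not <3, acc = (-109)-14 = -123
x=5: not <3, acc = (-123)-5 = -128
x=4: not <3, acc = (-128)-4 = -132
x=-1: <3, acc = (-132)*2+(-1) = -265

-265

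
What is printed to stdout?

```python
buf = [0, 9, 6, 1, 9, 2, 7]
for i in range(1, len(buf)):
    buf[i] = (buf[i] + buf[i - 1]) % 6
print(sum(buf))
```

18

i=1: buf[1] = (9+0)%6 = 3 → [0, 3, 6, 1, 9, 2, 7]
i=2: buf[2] = (6+3)%6 = 3 → [0, 3, 3, 1, 9, 2, 7]
i=3: buf[3] = (1+3)%6 = 4 → [0, 3, 3, 4, 9, 2, 7]
i=4: buf[4] = (9+4)%6 = 1 → [0, 3, 3, 4, 1, 2, 7]
i=5: buf[5] = (2+1)%6 = 3 → [0, 3, 3, 4, 1, 3, 7]
i=6: buf[6] = (7+3)%6 = 4 → [0, 3, 3, 4, 1, 3, 4]
sum = 18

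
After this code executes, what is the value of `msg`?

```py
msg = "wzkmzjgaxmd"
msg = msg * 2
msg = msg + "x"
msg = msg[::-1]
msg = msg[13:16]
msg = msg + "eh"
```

'mxaeh'

repeat ×2 → 'wzkmzjgaxmdwzkmzjgaxmd'
+ 'x' → 'wzkmzjgaxmdwzkmzjgaxmdx'
reverse → 'xdmxagjzmkzwdmxagjzmkzw'
slice [13:16] → 'mxa'
+ 'eh' → 'mxaeh'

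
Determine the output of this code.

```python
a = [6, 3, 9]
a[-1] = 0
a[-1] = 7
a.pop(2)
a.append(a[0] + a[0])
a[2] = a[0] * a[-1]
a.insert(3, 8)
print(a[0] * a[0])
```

a[-1] = 0 → [6, 3, 0]
a[-1] = 7 → [6, 3, 7]
pop(2) removes 7 → [6, 3]
append a[0]+a[0] = 6+6 = 12 → [6, 3, 12]
a[2] = a[0]*a[-1] = 6*12 = 72 → [6, 3, 72]
insert 8 at 3 → [6, 3, 72, 8]
a[0]*a[0] = 6*6 = 36

36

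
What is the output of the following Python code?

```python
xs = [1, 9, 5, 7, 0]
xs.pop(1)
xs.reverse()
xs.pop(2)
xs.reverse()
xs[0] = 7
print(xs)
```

pop(1) removes 9 → [1, 5, 7, 0]
reverse → [0, 7, 5, 1]
pop(2) removes 5 → [0, 7, 1]
reverse → [1, 7, 0]
xs[0] = 7 → [7, 7, 0]

[7, 7, 0]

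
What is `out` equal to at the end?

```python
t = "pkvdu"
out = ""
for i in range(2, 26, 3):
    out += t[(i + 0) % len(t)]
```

'vpdkuvpd'

i=2: add t[2]='v' → 'v'
i=5: add t[0]='p' → 'vp'
i=8: add t[3]='d' → 'vpd'
i=11: add t[1]='k' → 'vpdk'
i=14: add t[4]='u' → 'vpdku'
i=17: add t[2]='v' → 'vpdkuv'
i=20: add t[0]='p' → 'vpdkuvp'
i=23: add t[3]='d' → 'vpdkuvpd'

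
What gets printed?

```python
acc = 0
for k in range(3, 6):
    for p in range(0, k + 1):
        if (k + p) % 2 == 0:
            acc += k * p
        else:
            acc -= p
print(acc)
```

69

k=3,p=0: odd sum, acc = 0-0 = 0
k=3,p=1: even sum, acc = 0+3 = 3
k=3,p=2: odd sum, acc = 3-2 = 1
k=3,p=3: even sum, acc = 1+9 = 10
k=4,p=0: even sum, acc = 10+0 = 10
k=4,p=1: odd sum, acc = 10-1 = 9
k=4,p=2: even sum, acc = 9+8 = 17
k=4,p=3: odd sum, acc = 17-3 = 14
k=4,p=4: even sum, acc = 14+16 = 30
k=5,p=0: odd sum, acc = 30-0 = 30
k=5,p=1: even sum, acc = 30+5 = 35
k=5,p=2: odd sum, acc = 35-2 = 33
k=5,p=3: even sum, acc = 33+15 = 48
k=5,p=4: odd sum, acc = 48-4 = 44
k=5,p=5: even sum, acc = 44+25 = 69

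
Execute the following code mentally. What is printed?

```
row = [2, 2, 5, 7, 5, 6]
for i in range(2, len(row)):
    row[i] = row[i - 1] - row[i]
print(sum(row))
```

-45

i=2: row[2] = 2-5 = -3 → [2, 2, -3, 7, 5, 6]
i=3: row[3] = (-3)-7 = -10 → [2, 2, -3, -10, 5, 6]
i=4: row[4] = (-10)-5 = -15 → [2, 2, -3, -10, -15, 6]
i=5: row[5] = (-15)-6 = -21 → [2, 2, -3, -10, -15, -21]
sum = -45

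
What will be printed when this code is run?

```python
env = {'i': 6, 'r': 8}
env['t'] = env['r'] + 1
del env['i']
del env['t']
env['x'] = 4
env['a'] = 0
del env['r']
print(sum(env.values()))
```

4

env['t'] = env['r']+1 = 9 → {'i': 6, 'r': 8, 't': 9}
del 'i' → {'r': 8, 't': 9}
del 't' → {'r': 8}
env['x'] = 4 → {'r': 8, 'x': 4}
env['a'] = 0 → {'r': 8, 'x': 4, 'a': 0}
del 'r' → {'x': 4, 'a': 0}
sum of values = 4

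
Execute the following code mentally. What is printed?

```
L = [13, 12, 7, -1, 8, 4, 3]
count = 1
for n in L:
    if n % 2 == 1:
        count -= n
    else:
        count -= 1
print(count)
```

-24

n=13: odd, count = 1-13 = -12
n=12: not odd, count = (-12)-1 = -13
n=7: odd, count = (-13)-7 = -20
n=-1: odd, count = (-20)-(-1) = -19
n=8: not odd, count = (-19)-1 = -20
n=4: not odd, count = (-20)-1 = -21
n=3: odd, count = (-21)-3 = -24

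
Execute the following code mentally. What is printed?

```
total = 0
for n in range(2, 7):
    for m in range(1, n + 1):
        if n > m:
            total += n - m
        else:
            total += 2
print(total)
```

n=2,m=1: 2>1, total = 0+1 = 1
n=2,m=2: not 2>2, total = 1+2 = 3
n=3,m=1: 3>1, total = 3+2 = 5
n=3,m=2: 3>2, total = 5+1 = 6
n=3,m=3: not 3>3, total = 6+2 = 8
n=4,m=1: 4>1, total = 8+3 = 11
n=4,m=2: 4>2, total = 11+2 = 13
n=4,m=3: 4>3, total = 13+1 = 14
n=4,m=4: not 4>4, total = 14+2 = 16
n=5,m=1: 5>1, total = 16+4 = 20
n=5,m=2: 5>2, total = 20+3 = 23
n=5,m=3: 5>3, total = 23+2 = 25
n=5,m=4: 5>4, total = 25+1 = 26
n=5,m=5: not 5>5, total = 26+2 = 28
n=6,m=1: 6>1, total = 28+5 = 33
n=6,m=2: 6>2, total = 33+4 = 37
n=6,m=3: 6>3, total = 37+3 = 40
n=6,m=4: 6>4, total = 40+2 = 42
n=6,m=5: 6>5, total = 42+1 = 43
n=6,m=6: not 6>6, total = 43+2 = 45

45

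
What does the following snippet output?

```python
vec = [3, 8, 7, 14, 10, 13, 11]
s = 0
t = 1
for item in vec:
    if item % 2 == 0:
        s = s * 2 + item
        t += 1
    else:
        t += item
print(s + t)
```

item=3: not even; t=4
item=8: even, s = 0*2+8 = 8; t=5
item=7: not even; t=12
item=14: even, s = 8*2+14 = 30; t=13
item=10: even, s = 30*2+10 = 70; t=14
item=13: not even; t=27
item=11: not even; t=38
s+t = 70+38 = 108

108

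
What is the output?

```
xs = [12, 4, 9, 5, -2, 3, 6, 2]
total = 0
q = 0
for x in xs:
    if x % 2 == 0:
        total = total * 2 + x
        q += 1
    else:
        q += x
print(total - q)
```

208

x=12: even, total = 0*2+12 = 12; q=1
x=4: even, total = 12*2+4 = 28; q=2
x=9: not even; q=11
x=5: not even; q=16
x=-2: even, total = 28*2+(-2) = 54; q=17
x=3: not even; q=20
x=6: even, total = 54*2+6 = 114; q=21
x=2: even, total = 114*2+2 = 230; q=22
total-q = 230-22 = 208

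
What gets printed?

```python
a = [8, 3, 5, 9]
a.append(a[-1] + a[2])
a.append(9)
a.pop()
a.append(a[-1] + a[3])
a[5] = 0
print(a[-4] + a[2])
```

append a[-1]+a[2] = 9+5 = 14 → [8, 3, 5, 9, 14]
append 9 → [8, 3, 5, 9, 14, 9]
pop() removes 9 → [8, 3, 5, 9, 14]
append a[-1]+a[3] = 14+9 = 23 → [8, 3, 5, 9, 14, 23]
a[5] = 0 → [8, 3, 5, 9, 14, 0]
a[-4]+a[2] = 5+5 = 10

10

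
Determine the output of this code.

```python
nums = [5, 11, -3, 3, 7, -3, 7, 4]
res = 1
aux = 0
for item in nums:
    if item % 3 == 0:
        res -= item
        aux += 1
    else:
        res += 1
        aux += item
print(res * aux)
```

item=5: not %3==0, res = 1+1 = 2; aux=5
item=11: not %3==0, res = 2+1 = 3; aux=16
item=-3: %3==0, res = 3-(-3) = 6; aux=17
item=3: %3==0, res = 6-3 = 3; aux=18
item=7: not %3==0, res = 3+1 = 4; aux=25
item=-3: %3==0, res = 4-(-3) = 7; aux=26
item=7: not %3==0, res = 7+1 = 8; aux=33
item=4: not %3==0, res = 8+1 = 9; aux=37
res*aux = 9*37 = 333

333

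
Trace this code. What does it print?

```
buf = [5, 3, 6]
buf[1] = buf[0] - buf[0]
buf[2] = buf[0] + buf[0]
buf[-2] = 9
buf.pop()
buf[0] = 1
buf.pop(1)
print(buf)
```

[1]

buf[1] = buf[0]-buf[0] = 5-5 = 0 → [5, 0, 6]
buf[2] = buf[0]+buf[0] = 5+5 = 10 → [5, 0, 10]
buf[-2] = 9 → [5, 9, 10]
pop() removes 10 → [5, 9]
buf[0] = 1 → [1, 9]
pop(1) removes 9 → [1]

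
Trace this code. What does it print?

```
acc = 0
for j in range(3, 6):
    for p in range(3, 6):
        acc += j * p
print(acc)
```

144

j=3,p=3: acc = 0+9 = 9
j=3,p=4: acc = 9+12 = 21
j=3,p=5: acc = 21+15 = 36
j=4,p=3: acc = 36+12 = 48
j=4,p=4: acc = 48+16 = 64
j=4,p=5: acc = 64+20 = 84
j=5,p=3: acc = 84+15 = 99
j=5,p=4: acc = 99+20 = 119
j=5,p=5: acc = 119+25 = 144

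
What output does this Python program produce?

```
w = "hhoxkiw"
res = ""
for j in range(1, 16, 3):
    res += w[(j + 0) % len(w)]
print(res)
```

hkhxw

j=1: add w[1]='h' → 'h'
j=4: add w[4]='k' → 'hk'
j=7: add w[0]='h' → 'hkh'
j=10: add w[3]='x' → 'hkhx'
j=13: add w[6]='w' → 'hkhxw'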